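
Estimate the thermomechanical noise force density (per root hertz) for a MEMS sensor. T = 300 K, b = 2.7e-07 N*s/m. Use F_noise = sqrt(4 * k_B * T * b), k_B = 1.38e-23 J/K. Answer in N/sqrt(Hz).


Step 1: Compute 4 * k_B * T * b
= 4 * 1.38e-23 * 300 * 2.7e-07
= 4.4712e-27 N^2/Hz
Step 2: F_noise = sqrt(4.4712e-27)
F_noise = 6.69e-14 N/sqrt(Hz)


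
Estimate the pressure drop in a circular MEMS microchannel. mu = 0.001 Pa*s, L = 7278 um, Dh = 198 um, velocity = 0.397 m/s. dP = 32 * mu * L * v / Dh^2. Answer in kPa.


Step 1: Convert to SI: L = 7278e-6 m, Dh = 198e-6 m
Step 2: dP = 32 * 0.001 * 7278e-6 * 0.397 / (198e-6)^2
Step 3: dP = 2358.43 Pa
Step 4: Convert to kPa: dP = 2.36 kPa


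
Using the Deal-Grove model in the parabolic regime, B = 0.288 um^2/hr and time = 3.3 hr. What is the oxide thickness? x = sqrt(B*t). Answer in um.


Step 1: Compute B*t = 0.288 * 3.3 = 0.9504
Step 2: x = sqrt(0.9504)
x = 0.975 um


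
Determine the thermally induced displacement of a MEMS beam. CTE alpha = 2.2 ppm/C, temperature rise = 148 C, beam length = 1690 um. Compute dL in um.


Step 1: Convert CTE: alpha = 2.2 ppm/C = 2.2e-6 /C
Step 2: dL = 2.2e-6 * 148 * 1690
dL = 0.5503 um


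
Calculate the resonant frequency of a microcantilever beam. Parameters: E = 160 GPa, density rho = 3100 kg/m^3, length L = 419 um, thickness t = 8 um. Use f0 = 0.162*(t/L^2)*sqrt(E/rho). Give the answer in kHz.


Step 1: Convert units to SI.
t_SI = 8e-6 m, L_SI = 419e-6 m
Step 2: Calculate sqrt(E/rho).
sqrt(160e9 / 3100) = 7184.21 m/s
Step 3: Compute f0.
f0 = 0.162 * 8e-6 / (419e-6)^2 * 7184.21 = 53034.2 Hz = 53.03 kHz


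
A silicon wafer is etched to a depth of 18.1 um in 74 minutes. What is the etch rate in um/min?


Step 1: Etch rate = depth / time
Step 2: rate = 18.1 / 74
rate = 0.245 um/min


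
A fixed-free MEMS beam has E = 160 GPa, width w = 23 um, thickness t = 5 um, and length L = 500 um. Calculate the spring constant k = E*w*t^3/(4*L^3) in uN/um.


Step 1: Convert E to consistent units (1 GPa = 1000 uN/um^2).
E = 160 GPa = 160000 uN/um^2
Step 2: Compute t^3 = 5^3 = 125
Step 3: Compute L^3 = 500^3 = 125000000
Step 4: k = 160000 * 23 * 125 / (4 * 125000000)
k = 0.92 uN/um


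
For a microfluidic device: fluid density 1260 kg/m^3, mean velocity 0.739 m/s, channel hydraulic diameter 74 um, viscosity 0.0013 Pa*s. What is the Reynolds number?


Step 1: Convert Dh to meters: Dh = 74e-6 m
Step 2: Re = rho * v * Dh / mu
Re = 1260 * 0.739 * 74e-6 / 0.0013
Re = 53.003


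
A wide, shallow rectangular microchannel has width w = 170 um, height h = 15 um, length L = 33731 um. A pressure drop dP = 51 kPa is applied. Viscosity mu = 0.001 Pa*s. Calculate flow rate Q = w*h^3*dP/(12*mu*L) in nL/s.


Step 1: Convert all dimensions to SI (meters).
w = 170e-6 m, h = 15e-6 m, L = 33731e-6 m, dP = 51e3 Pa
Step 2: Q = w * h^3 * dP / (12 * mu * L)
Q = 170e-6 * (15e-6)^3 * 51e3 / (12 * 0.001 * 33731e-6) = 7.22907e-11 m^3/s
Step 3: Convert Q from m^3/s to nL/s (1 m^3 = 1e12 nL, so multiply by 1e12).
Q = 72.291 nL/s


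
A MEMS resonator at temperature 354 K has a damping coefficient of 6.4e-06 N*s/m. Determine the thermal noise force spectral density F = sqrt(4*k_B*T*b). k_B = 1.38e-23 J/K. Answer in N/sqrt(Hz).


Step 1: Compute 4 * k_B * T * b
= 4 * 1.38e-23 * 354 * 6.4e-06
= 1.2506e-25 N^2/Hz
Step 2: F_noise = sqrt(1.2506e-25)
F_noise = 3.54e-13 N/sqrt(Hz)


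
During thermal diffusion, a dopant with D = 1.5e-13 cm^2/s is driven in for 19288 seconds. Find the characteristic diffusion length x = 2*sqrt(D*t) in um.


Step 1: Compute D*t = 1.5e-13 * 19288 = 2.8932e-09 cm^2
Step 2: sqrt(D*t) = 5.37885e-05 cm
Step 3: x = 2 * 5.37885e-05 cm = 1.07577e-04 cm
Step 4: Convert to um (1 cm = 1e4 um): x = 1.076 um


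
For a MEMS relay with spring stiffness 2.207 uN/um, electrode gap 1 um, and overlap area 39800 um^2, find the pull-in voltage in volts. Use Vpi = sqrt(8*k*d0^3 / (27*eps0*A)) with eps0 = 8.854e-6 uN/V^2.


Step 1: Compute numerator: 8 * k * d0^3 = 8 * 2.207 * 1^3 = 17.656
Step 2: Compute denominator: 27 * eps0 * A = 27 * 8.854e-6 * 39800 = 9.514508
Step 3: Vpi = sqrt(17.656 / 9.514508)
Vpi = 1.36 V


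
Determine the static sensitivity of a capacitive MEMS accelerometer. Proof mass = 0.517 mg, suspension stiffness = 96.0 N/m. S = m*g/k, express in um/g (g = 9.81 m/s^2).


Step 1: Convert mass: m = 0.517 mg = 5.17e-07 kg
Step 2: S = m * g / k = 5.17e-07 * 9.81 / 96.0
Step 3: S = 5.28e-08 m/g
Step 4: Convert to um/g: S = 0.053 um/g


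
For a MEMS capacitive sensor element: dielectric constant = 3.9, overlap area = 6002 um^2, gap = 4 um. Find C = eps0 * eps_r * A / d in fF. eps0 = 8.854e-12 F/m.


Step 1: Convert area to m^2: A = 6002e-12 m^2
Step 2: Convert gap to m: d = 4e-6 m
Step 3: C = eps0 * eps_r * A / d
C = 8.854e-12 * 3.9 * 6002e-12 / 4e-6
Step 4: Convert to fF (multiply by 1e15).
C = 51.81 fF


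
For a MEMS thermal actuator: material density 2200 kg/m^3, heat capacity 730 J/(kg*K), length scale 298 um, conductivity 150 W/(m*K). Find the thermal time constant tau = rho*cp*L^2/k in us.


Step 1: Convert L to m: L = 298e-6 m
Step 2: L^2 = (298e-6)^2 = 8.8804e-08 m^2
Step 3: tau = 2200 * 730 * 8.8804e-08 / 150 = 9.5079483e-04 s
Step 4: Convert to microseconds (multiply by 1e6).
tau = 950.795 us


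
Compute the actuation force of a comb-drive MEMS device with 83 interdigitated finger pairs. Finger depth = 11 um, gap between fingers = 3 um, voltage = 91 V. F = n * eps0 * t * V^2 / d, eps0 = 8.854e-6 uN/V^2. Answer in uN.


Step 1: Parameters: n=83, eps0=8.854e-6 uN/V^2, t=11 um, V=91 V, d=3 um
Step 2: V^2 = 8281
Step 3: F = 83 * 8.854e-6 * 11 * 8281 / 3
F = 22.314 uN


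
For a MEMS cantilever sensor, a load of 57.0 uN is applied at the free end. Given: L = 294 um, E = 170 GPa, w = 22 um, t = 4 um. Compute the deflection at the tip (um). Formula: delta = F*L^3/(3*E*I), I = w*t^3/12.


Step 1: Calculate the second moment of area.
I = w * t^3 / 12 = 22 * 4^3 / 12 = 117.3333 um^4
Step 2: Convert E to consistent units (1 GPa = 1000 uN/um^2).
E = 170 GPa = 170000 uN/um^2
Step 3: Calculate tip deflection.
delta = F * L^3 / (3 * E * I)
delta = 57.0 * 294^3 / (3 * 170000 * 117.3333)
delta = 24.2061 um


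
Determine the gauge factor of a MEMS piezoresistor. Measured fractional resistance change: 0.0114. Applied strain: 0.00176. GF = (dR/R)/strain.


Step 1: Identify values.
dR/R = 0.0114, strain = 0.00176
Step 2: GF = (dR/R) / strain = 0.0114 / 0.00176
GF = 6.5


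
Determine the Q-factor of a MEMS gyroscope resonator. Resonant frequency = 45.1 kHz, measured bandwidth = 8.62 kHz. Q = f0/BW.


Step 1: Q = f0 / bandwidth
Step 2: Q = 45.1 / 8.62
Q = 5.2


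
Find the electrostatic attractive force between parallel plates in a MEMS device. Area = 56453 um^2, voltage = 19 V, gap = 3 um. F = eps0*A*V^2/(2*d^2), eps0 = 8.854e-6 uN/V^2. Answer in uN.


Step 1: Identify parameters.
eps0 = 8.854e-6 uN/V^2, A = 56453 um^2, V = 19 V, d = 3 um
Step 2: Compute V^2 = 19^2 = 361
Step 3: Compute d^2 = 3^2 = 9
Step 4: F = 0.5 * 8.854e-6 * 56453 * 361 / 9
F = 10.024 uN


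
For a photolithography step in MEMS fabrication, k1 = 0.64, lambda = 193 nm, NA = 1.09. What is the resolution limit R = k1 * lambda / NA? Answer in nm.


Step 1: Identify values: k1 = 0.64, lambda = 193 nm, NA = 1.09
Step 2: R = k1 * lambda / NA
R = 0.64 * 193 / 1.09
R = 113.3 nm


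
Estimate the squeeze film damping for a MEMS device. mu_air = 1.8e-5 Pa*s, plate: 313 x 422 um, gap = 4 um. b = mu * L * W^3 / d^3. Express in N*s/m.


Step 1: Convert to SI.
L = 313e-6 m, W = 422e-6 m, d = 4e-6 m
Step 2: W^3 = (422e-6)^3 = 7.52e-11 m^3
Step 3: d^3 = (4e-6)^3 = 6.40e-17 m^3
Step 4: b = 1.8e-5 * 313e-6 * 7.52e-11 / 6.40e-17
b = 6.62e-03 N*s/m


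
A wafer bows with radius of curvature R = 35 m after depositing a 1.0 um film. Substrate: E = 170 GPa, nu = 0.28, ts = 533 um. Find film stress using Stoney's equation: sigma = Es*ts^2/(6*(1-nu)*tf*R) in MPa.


Step 1: Compute numerator: Es * ts^2 = 170 * 533^2 = 48295130 (GPa*um^2)
Step 2: Compute denominator (R in um): 6*(1-nu)*tf*R = 6*0.72*1.0*35e6 = 151200000.0 (um^2)
Step 3: sigma (GPa) = 48295130 / 151200000.0 = 3.19412e-01 GPa
Step 4: Convert to MPa (x1000): sigma = 319.4 MPa


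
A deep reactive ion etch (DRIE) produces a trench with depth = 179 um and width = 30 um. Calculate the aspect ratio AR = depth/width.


Step 1: AR = depth / width
Step 2: AR = 179 / 30
AR = 6.0


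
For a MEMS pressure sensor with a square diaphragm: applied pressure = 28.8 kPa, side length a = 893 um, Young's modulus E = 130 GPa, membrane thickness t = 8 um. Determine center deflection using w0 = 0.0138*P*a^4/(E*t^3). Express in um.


Step 1: Convert pressure to compatible units (E is in GPa, so P in GPa).
P = 28.8 kPa = 28.8e-6 GPa
Step 2: Compute numerator: 0.0138 * P * a^4.
a^4 = 893^4 = 635924907601
numerator = 0.0138 * 28.8e-6 * 635924907601 = 2.52742e+05
Step 3: Compute denominator: E * t^3 = 130 * 8^3 = 66560
Step 4: w0 = numerator / denominator = 2.52742e+05 / 66560 = 3.7972 um


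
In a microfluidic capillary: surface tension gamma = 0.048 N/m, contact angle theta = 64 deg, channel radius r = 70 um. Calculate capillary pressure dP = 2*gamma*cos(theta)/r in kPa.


Step 1: cos(64 deg) = 0.4384
Step 2: Convert r to m: r = 70e-6 m
Step 3: dP = 2 * 0.048 * 0.4384 / 70e-6 = 601.2 Pa
Step 4: Convert Pa to kPa (divide by 1000).
dP = 0.6 kPa


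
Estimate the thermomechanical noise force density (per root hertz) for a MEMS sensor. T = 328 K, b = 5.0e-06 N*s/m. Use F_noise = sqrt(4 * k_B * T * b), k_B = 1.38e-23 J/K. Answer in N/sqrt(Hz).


Step 1: Compute 4 * k_B * T * b
= 4 * 1.38e-23 * 328 * 5.0e-06
= 9.0528e-26 N^2/Hz
Step 2: F_noise = sqrt(9.0528e-26)
F_noise = 3.01e-13 N/sqrt(Hz)


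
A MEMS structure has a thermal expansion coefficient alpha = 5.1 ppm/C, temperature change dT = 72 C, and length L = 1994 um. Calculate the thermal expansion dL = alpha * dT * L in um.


Step 1: Convert CTE: alpha = 5.1 ppm/C = 5.1e-6 /C
Step 2: dL = 5.1e-6 * 72 * 1994
dL = 0.7322 um


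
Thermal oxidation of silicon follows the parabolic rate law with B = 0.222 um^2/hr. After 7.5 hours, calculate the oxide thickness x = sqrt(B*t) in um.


Step 1: Compute B*t = 0.222 * 7.5 = 1.665
Step 2: x = sqrt(1.665)
x = 1.29 um


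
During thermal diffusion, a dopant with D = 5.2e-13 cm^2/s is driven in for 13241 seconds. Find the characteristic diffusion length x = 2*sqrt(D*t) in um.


Step 1: Compute D*t = 5.2e-13 * 13241 = 6.88532e-09 cm^2
Step 2: sqrt(D*t) = 8.2978e-05 cm
Step 3: x = 2 * 8.2978e-05 cm = 1.65956e-04 cm
Step 4: Convert to um (1 cm = 1e4 um): x = 1.66 um


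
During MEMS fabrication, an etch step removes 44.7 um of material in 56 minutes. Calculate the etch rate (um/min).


Step 1: Etch rate = depth / time
Step 2: rate = 44.7 / 56
rate = 0.798 um/min


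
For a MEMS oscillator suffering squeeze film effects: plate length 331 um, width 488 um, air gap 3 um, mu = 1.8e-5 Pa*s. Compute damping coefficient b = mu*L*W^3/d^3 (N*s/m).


Step 1: Convert to SI.
L = 331e-6 m, W = 488e-6 m, d = 3e-6 m
Step 2: W^3 = (488e-6)^3 = 1.16e-10 m^3
Step 3: d^3 = (3e-6)^3 = 2.70e-17 m^3
Step 4: b = 1.8e-5 * 331e-6 * 1.16e-10 / 2.70e-17
b = 2.56e-02 N*s/m


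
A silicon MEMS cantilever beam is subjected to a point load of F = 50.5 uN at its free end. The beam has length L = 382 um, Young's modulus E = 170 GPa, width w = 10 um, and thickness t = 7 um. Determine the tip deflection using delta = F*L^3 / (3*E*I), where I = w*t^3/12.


Step 1: Calculate the second moment of area.
I = w * t^3 / 12 = 10 * 7^3 / 12 = 285.8333 um^4
Step 2: Convert E to consistent units (1 GPa = 1000 uN/um^2).
E = 170 GPa = 170000 uN/um^2
Step 3: Calculate tip deflection.
delta = F * L^3 / (3 * E * I)
delta = 50.5 * 382^3 / (3 * 170000 * 285.8333)
delta = 19.3107 um


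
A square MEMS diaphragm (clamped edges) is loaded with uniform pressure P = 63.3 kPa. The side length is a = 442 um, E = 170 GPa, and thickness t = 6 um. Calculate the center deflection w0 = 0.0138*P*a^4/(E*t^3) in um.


Step 1: Convert pressure to compatible units (E is in GPa, so P in GPa).
P = 63.3 kPa = 63.3e-6 GPa
Step 2: Compute numerator: 0.0138 * P * a^4.
a^4 = 442^4 = 38167092496
numerator = 0.0138 * 63.3e-6 * 38167092496 = 3.334e+04
Step 3: Compute denominator: E * t^3 = 170 * 6^3 = 36720
Step 4: w0 = numerator / denominator = 3.334e+04 / 36720 = 0.908 um


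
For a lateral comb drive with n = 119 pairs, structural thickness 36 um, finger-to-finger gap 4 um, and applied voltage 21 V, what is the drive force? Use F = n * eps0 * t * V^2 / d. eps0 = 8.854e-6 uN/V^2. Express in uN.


Step 1: Parameters: n=119, eps0=8.854e-6 uN/V^2, t=36 um, V=21 V, d=4 um
Step 2: V^2 = 441
Step 3: F = 119 * 8.854e-6 * 36 * 441 / 4
F = 4.182 uN


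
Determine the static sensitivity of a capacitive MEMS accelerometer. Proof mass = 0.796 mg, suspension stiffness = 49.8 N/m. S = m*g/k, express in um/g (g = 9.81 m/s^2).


Step 1: Convert mass: m = 0.796 mg = 7.96e-07 kg
Step 2: S = m * g / k = 7.96e-07 * 9.81 / 49.8
Step 3: S = 1.57e-07 m/g
Step 4: Convert to um/g: S = 0.157 um/g


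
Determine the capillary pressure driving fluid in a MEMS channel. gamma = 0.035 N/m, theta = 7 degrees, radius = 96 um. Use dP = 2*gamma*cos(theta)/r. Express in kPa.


Step 1: cos(7 deg) = 0.9925
Step 2: Convert r to m: r = 96e-6 m
Step 3: dP = 2 * 0.035 * 0.9925 / 96e-6 = 723.7 Pa
Step 4: Convert Pa to kPa (divide by 1000).
dP = 0.72 kPa


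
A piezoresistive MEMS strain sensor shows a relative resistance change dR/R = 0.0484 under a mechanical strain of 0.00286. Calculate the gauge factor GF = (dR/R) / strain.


Step 1: Identify values.
dR/R = 0.0484, strain = 0.00286
Step 2: GF = (dR/R) / strain = 0.0484 / 0.00286
GF = 16.9


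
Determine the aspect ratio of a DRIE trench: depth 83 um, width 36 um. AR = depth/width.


Step 1: AR = depth / width
Step 2: AR = 83 / 36
AR = 2.3


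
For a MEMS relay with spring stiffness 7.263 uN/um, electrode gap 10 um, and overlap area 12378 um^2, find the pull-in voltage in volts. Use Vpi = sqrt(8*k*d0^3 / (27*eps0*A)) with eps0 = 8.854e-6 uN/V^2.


Step 1: Compute numerator: 8 * k * d0^3 = 8 * 7.263 * 10^3 = 58104.0
Step 2: Compute denominator: 27 * eps0 * A = 27 * 8.854e-6 * 12378 = 2.95906
Step 3: Vpi = sqrt(58104.0 / 2.95906)
Vpi = 140.13 V


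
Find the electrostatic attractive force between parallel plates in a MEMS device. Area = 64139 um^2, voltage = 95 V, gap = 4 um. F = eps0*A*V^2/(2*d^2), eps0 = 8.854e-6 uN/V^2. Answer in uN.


Step 1: Identify parameters.
eps0 = 8.854e-6 uN/V^2, A = 64139 um^2, V = 95 V, d = 4 um
Step 2: Compute V^2 = 95^2 = 9025
Step 3: Compute d^2 = 4^2 = 16
Step 4: F = 0.5 * 8.854e-6 * 64139 * 9025 / 16
F = 160.162 uN


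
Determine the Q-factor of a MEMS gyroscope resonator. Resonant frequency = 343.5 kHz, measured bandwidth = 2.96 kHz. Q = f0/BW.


Step 1: Q = f0 / bandwidth
Step 2: Q = 343.5 / 2.96
Q = 116.0


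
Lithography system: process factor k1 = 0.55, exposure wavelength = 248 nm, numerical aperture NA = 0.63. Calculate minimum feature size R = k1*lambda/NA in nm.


Step 1: Identify values: k1 = 0.55, lambda = 248 nm, NA = 0.63
Step 2: R = k1 * lambda / NA
R = 0.55 * 248 / 0.63
R = 216.5 nm


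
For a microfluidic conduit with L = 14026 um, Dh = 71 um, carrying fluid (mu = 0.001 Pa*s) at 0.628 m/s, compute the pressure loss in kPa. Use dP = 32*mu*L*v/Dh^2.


Step 1: Convert to SI: L = 14026e-6 m, Dh = 71e-6 m
Step 2: dP = 32 * 0.001 * 14026e-6 * 0.628 / (71e-6)^2
Step 3: dP = 55914.80 Pa
Step 4: Convert to kPa: dP = 55.91 kPa


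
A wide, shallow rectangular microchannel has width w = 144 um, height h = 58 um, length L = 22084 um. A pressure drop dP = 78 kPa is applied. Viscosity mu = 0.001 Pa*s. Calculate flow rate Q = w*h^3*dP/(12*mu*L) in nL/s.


Step 1: Convert all dimensions to SI (meters).
w = 144e-6 m, h = 58e-6 m, L = 22084e-6 m, dP = 78e3 Pa
Step 2: Q = w * h^3 * dP / (12 * mu * L)
Q = 144e-6 * (58e-6)^3 * 78e3 / (12 * 0.001 * 22084e-6) = 8.26955407e-09 m^3/s
Step 3: Convert Q from m^3/s to nL/s (1 m^3 = 1e12 nL, so multiply by 1e12).
Q = 8269.554 nL/s


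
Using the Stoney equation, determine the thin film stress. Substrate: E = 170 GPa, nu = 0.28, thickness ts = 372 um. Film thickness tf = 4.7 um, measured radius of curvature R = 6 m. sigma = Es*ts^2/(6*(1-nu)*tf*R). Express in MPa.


Step 1: Compute numerator: Es * ts^2 = 170 * 372^2 = 23525280 (GPa*um^2)
Step 2: Compute denominator (R in um): 6*(1-nu)*tf*R = 6*0.72*4.7*6e6 = 121824000.0 (um^2)
Step 3: sigma (GPa) = 23525280 / 121824000.0 = 1.93109e-01 GPa
Step 4: Convert to MPa (x1000): sigma = 193.1 MPa


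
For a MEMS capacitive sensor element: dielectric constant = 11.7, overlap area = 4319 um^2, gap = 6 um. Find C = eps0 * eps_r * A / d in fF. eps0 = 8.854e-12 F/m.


Step 1: Convert area to m^2: A = 4319e-12 m^2
Step 2: Convert gap to m: d = 6e-6 m
Step 3: C = eps0 * eps_r * A / d
C = 8.854e-12 * 11.7 * 4319e-12 / 6e-6
Step 4: Convert to fF (multiply by 1e15).
C = 74.57 fF


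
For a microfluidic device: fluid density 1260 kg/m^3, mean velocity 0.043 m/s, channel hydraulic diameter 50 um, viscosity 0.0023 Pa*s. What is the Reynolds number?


Step 1: Convert Dh to meters: Dh = 50e-6 m
Step 2: Re = rho * v * Dh / mu
Re = 1260 * 0.043 * 50e-6 / 0.0023
Re = 1.178


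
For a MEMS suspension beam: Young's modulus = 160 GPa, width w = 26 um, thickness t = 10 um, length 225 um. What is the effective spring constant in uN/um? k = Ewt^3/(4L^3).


Step 1: Convert E to consistent units (1 GPa = 1000 uN/um^2).
E = 160 GPa = 160000 uN/um^2
Step 2: Compute t^3 = 10^3 = 1000
Step 3: Compute L^3 = 225^3 = 11390625
Step 4: k = 160000 * 26 * 1000 / (4 * 11390625)
k = 91.3032 uN/um


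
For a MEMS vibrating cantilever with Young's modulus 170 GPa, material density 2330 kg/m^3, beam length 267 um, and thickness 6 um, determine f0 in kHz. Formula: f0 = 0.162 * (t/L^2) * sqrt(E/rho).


Step 1: Convert units to SI.
t_SI = 6e-6 m, L_SI = 267e-6 m
Step 2: Calculate sqrt(E/rho).
sqrt(170e9 / 2330) = 8541.74 m/s
Step 3: Compute f0.
f0 = 0.162 * 6e-6 / (267e-6)^2 * 8541.74 = 116463.6 Hz = 116.46 kHz


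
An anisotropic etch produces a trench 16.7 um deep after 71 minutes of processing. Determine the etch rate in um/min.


Step 1: Etch rate = depth / time
Step 2: rate = 16.7 / 71
rate = 0.235 um/min


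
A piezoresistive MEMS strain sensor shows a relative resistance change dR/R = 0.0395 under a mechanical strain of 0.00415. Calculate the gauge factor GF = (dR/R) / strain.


Step 1: Identify values.
dR/R = 0.0395, strain = 0.00415
Step 2: GF = (dR/R) / strain = 0.0395 / 0.00415
GF = 9.5


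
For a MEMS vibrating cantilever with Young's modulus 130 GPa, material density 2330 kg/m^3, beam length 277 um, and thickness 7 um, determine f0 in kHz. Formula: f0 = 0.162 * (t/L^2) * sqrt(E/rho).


Step 1: Convert units to SI.
t_SI = 7e-6 m, L_SI = 277e-6 m
Step 2: Calculate sqrt(E/rho).
sqrt(130e9 / 2330) = 7469.54 m/s
Step 3: Compute f0.
f0 = 0.162 * 7e-6 / (277e-6)^2 * 7469.54 = 110394.5 Hz = 110.39 kHz


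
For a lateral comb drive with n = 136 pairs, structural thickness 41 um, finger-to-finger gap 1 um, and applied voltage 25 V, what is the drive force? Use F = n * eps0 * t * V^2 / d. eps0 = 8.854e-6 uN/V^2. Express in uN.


Step 1: Parameters: n=136, eps0=8.854e-6 uN/V^2, t=41 um, V=25 V, d=1 um
Step 2: V^2 = 625
Step 3: F = 136 * 8.854e-6 * 41 * 625 / 1
F = 30.856 uN


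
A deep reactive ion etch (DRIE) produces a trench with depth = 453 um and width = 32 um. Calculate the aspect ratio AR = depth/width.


Step 1: AR = depth / width
Step 2: AR = 453 / 32
AR = 14.2


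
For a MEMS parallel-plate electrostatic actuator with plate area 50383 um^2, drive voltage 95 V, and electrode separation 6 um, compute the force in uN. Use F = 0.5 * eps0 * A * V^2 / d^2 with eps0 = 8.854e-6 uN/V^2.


Step 1: Identify parameters.
eps0 = 8.854e-6 uN/V^2, A = 50383 um^2, V = 95 V, d = 6 um
Step 2: Compute V^2 = 95^2 = 9025
Step 3: Compute d^2 = 6^2 = 36
Step 4: F = 0.5 * 8.854e-6 * 50383 * 9025 / 36
F = 55.916 uN


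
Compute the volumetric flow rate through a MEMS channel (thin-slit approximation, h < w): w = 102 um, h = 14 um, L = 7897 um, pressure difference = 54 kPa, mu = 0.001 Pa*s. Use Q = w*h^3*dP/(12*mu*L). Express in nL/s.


Step 1: Convert all dimensions to SI (meters).
w = 102e-6 m, h = 14e-6 m, L = 7897e-6 m, dP = 54e3 Pa
Step 2: Q = w * h^3 * dP / (12 * mu * L)
Q = 102e-6 * (14e-6)^3 * 54e3 / (12 * 0.001 * 7897e-6) = 1.594904e-10 m^3/s
Step 3: Convert Q from m^3/s to nL/s (1 m^3 = 1e12 nL, so multiply by 1e12).
Q = 159.49 nL/s


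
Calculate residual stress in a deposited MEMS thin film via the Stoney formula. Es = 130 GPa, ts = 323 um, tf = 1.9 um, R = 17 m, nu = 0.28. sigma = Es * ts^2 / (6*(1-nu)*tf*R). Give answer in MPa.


Step 1: Compute numerator: Es * ts^2 = 130 * 323^2 = 13562770 (GPa*um^2)
Step 2: Compute denominator (R in um): 6*(1-nu)*tf*R = 6*0.72*1.9*17e6 = 139536000.0 (um^2)
Step 3: sigma (GPa) = 13562770 / 139536000.0 = 9.7199e-02 GPa
Step 4: Convert to MPa (x1000): sigma = 97.2 MPa


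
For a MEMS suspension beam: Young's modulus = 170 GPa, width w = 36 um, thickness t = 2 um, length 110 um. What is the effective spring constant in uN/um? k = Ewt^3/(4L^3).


Step 1: Convert E to consistent units (1 GPa = 1000 uN/um^2).
E = 170 GPa = 170000 uN/um^2
Step 2: Compute t^3 = 2^3 = 8
Step 3: Compute L^3 = 110^3 = 1331000
Step 4: k = 170000 * 36 * 8 / (4 * 1331000)
k = 9.1961 uN/um


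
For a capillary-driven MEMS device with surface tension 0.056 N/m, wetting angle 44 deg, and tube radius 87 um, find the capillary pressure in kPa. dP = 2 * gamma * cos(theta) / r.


Step 1: cos(44 deg) = 0.7193
Step 2: Convert r to m: r = 87e-6 m
Step 3: dP = 2 * 0.056 * 0.7193 / 87e-6 = 926.0 Pa
Step 4: Convert Pa to kPa (divide by 1000).
dP = 0.93 kPa


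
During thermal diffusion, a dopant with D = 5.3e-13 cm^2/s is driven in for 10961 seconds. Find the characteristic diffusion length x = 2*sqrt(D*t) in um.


Step 1: Compute D*t = 5.3e-13 * 10961 = 5.80933e-09 cm^2
Step 2: sqrt(D*t) = 7.6219e-05 cm
Step 3: x = 2 * 7.6219e-05 cm = 1.52438e-04 cm
Step 4: Convert to um (1 cm = 1e4 um): x = 1.524 um


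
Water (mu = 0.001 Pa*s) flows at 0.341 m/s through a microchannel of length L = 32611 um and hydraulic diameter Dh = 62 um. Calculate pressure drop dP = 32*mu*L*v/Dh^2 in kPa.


Step 1: Convert to SI: L = 32611e-6 m, Dh = 62e-6 m
Step 2: dP = 32 * 0.001 * 32611e-6 * 0.341 / (62e-6)^2
Step 3: dP = 92573.16 Pa
Step 4: Convert to kPa: dP = 92.57 kPa


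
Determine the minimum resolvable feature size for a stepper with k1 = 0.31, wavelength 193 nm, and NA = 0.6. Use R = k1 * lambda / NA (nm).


Step 1: Identify values: k1 = 0.31, lambda = 193 nm, NA = 0.6
Step 2: R = k1 * lambda / NA
R = 0.31 * 193 / 0.6
R = 99.7 nm


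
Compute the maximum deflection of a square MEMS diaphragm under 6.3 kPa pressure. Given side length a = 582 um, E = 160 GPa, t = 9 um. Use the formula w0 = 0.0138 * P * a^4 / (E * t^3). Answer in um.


Step 1: Convert pressure to compatible units (E is in GPa, so P in GPa).
P = 6.3 kPa = 6.3e-6 GPa
Step 2: Compute numerator: 0.0138 * P * a^4.
a^4 = 582^4 = 114733948176
numerator = 0.0138 * 6.3e-6 * 114733948176 = 9.975e+03
Step 3: Compute denominator: E * t^3 = 160 * 9^3 = 116640
Step 4: w0 = numerator / denominator = 9.975e+03 / 116640 = 0.0855 um


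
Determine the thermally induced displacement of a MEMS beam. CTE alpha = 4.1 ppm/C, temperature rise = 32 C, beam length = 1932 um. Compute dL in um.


Step 1: Convert CTE: alpha = 4.1 ppm/C = 4.1e-6 /C
Step 2: dL = 4.1e-6 * 32 * 1932
dL = 0.2535 um


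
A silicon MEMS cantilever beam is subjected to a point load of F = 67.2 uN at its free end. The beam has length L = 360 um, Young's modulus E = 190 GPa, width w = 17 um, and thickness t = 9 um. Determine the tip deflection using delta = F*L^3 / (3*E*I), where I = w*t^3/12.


Step 1: Calculate the second moment of area.
I = w * t^3 / 12 = 17 * 9^3 / 12 = 1032.75 um^4
Step 2: Convert E to consistent units (1 GPa = 1000 uN/um^2).
E = 190 GPa = 190000 uN/um^2
Step 3: Calculate tip deflection.
delta = F * L^3 / (3 * E * I)
delta = 67.2 * 360^3 / (3 * 190000 * 1032.75)
delta = 5.3261 um


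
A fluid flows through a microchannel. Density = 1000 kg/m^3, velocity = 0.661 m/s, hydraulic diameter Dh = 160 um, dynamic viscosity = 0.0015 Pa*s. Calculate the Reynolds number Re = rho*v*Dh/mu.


Step 1: Convert Dh to meters: Dh = 160e-6 m
Step 2: Re = rho * v * Dh / mu
Re = 1000 * 0.661 * 160e-6 / 0.0015
Re = 70.507


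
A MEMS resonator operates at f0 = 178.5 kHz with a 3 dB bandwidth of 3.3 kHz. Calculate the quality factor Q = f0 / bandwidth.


Step 1: Q = f0 / bandwidth
Step 2: Q = 178.5 / 3.3
Q = 54.1


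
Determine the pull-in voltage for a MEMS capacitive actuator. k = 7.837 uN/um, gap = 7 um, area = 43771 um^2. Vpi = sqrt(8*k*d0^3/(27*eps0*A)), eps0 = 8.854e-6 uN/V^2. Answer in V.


Step 1: Compute numerator: 8 * k * d0^3 = 8 * 7.837 * 7^3 = 21504.728
Step 2: Compute denominator: 27 * eps0 * A = 27 * 8.854e-6 * 43771 = 10.463808
Step 3: Vpi = sqrt(21504.728 / 10.463808)
Vpi = 45.33 V


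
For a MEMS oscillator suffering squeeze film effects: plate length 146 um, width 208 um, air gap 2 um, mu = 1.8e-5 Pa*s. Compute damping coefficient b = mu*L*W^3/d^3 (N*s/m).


Step 1: Convert to SI.
L = 146e-6 m, W = 208e-6 m, d = 2e-6 m
Step 2: W^3 = (208e-6)^3 = 9.00e-12 m^3
Step 3: d^3 = (2e-6)^3 = 8.00e-18 m^3
Step 4: b = 1.8e-5 * 146e-6 * 9.00e-12 / 8.00e-18
b = 2.96e-03 N*s/m


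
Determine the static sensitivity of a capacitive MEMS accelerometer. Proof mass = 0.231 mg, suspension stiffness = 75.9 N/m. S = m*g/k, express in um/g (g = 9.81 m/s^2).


Step 1: Convert mass: m = 0.231 mg = 2.31e-07 kg
Step 2: S = m * g / k = 2.31e-07 * 9.81 / 75.9
Step 3: S = 2.99e-08 m/g
Step 4: Convert to um/g: S = 0.03 um/g


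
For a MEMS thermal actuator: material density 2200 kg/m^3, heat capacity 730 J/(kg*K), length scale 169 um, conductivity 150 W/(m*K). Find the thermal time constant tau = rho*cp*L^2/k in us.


Step 1: Convert L to m: L = 169e-6 m
Step 2: L^2 = (169e-6)^2 = 2.8561e-08 m^2
Step 3: tau = 2200 * 730 * 2.8561e-08 / 150 = 3.0579311e-04 s
Step 4: Convert to microseconds (multiply by 1e6).
tau = 305.793 us


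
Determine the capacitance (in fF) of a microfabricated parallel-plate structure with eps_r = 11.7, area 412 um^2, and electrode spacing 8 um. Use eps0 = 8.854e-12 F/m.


Step 1: Convert area to m^2: A = 412e-12 m^2
Step 2: Convert gap to m: d = 8e-6 m
Step 3: C = eps0 * eps_r * A / d
C = 8.854e-12 * 11.7 * 412e-12 / 8e-6
Step 4: Convert to fF (multiply by 1e15).
C = 5.33 fF


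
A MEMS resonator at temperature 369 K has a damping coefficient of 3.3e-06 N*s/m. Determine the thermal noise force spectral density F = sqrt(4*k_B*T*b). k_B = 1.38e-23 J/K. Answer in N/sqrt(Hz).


Step 1: Compute 4 * k_B * T * b
= 4 * 1.38e-23 * 369 * 3.3e-06
= 6.7217e-26 N^2/Hz
Step 2: F_noise = sqrt(6.7217e-26)
F_noise = 2.59e-13 N/sqrt(Hz)


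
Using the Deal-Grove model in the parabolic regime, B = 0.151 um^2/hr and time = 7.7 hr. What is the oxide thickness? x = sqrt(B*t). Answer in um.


Step 1: Compute B*t = 0.151 * 7.7 = 1.1627
Step 2: x = sqrt(1.1627)
x = 1.078 um


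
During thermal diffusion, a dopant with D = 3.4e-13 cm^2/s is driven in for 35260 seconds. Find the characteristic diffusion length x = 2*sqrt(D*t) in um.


Step 1: Compute D*t = 3.4e-13 * 35260 = 1.19884e-08 cm^2
Step 2: sqrt(D*t) = 1.0949e-04 cm
Step 3: x = 2 * 1.0949e-04 cm = 2.1898e-04 cm
Step 4: Convert to um (1 cm = 1e4 um): x = 2.19 um


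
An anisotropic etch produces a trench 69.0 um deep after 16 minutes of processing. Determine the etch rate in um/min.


Step 1: Etch rate = depth / time
Step 2: rate = 69.0 / 16
rate = 4.313 um/min


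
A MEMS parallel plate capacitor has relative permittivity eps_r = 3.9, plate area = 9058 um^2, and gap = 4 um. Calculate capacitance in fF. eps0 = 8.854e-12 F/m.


Step 1: Convert area to m^2: A = 9058e-12 m^2
Step 2: Convert gap to m: d = 4e-6 m
Step 3: C = eps0 * eps_r * A / d
C = 8.854e-12 * 3.9 * 9058e-12 / 4e-6
Step 4: Convert to fF (multiply by 1e15).
C = 78.19 fF


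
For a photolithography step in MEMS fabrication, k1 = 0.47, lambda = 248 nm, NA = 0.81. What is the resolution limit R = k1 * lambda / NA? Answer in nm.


Step 1: Identify values: k1 = 0.47, lambda = 248 nm, NA = 0.81
Step 2: R = k1 * lambda / NA
R = 0.47 * 248 / 0.81
R = 143.9 nm


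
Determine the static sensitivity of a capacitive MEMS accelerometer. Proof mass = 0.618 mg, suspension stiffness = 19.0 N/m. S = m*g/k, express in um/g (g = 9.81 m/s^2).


Step 1: Convert mass: m = 0.618 mg = 6.18e-07 kg
Step 2: S = m * g / k = 6.18e-07 * 9.81 / 19.0
Step 3: S = 3.19e-07 m/g
Step 4: Convert to um/g: S = 0.319 um/g


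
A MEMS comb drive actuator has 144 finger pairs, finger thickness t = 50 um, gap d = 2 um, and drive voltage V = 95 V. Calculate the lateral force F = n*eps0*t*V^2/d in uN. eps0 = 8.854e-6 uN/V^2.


Step 1: Parameters: n=144, eps0=8.854e-6 uN/V^2, t=50 um, V=95 V, d=2 um
Step 2: V^2 = 9025
Step 3: F = 144 * 8.854e-6 * 50 * 9025 / 2
F = 287.666 uN


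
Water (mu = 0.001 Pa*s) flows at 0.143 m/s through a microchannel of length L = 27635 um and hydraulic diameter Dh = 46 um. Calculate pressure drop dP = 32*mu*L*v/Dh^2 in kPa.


Step 1: Convert to SI: L = 27635e-6 m, Dh = 46e-6 m
Step 2: dP = 32 * 0.001 * 27635e-6 * 0.143 / (46e-6)^2
Step 3: dP = 59762.65 Pa
Step 4: Convert to kPa: dP = 59.76 kPa


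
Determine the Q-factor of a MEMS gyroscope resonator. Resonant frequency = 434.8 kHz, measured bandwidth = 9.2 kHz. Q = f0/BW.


Step 1: Q = f0 / bandwidth
Step 2: Q = 434.8 / 9.2
Q = 47.3


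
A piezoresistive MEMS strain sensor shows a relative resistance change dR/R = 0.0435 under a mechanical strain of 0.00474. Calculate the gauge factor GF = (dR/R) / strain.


Step 1: Identify values.
dR/R = 0.0435, strain = 0.00474
Step 2: GF = (dR/R) / strain = 0.0435 / 0.00474
GF = 9.2


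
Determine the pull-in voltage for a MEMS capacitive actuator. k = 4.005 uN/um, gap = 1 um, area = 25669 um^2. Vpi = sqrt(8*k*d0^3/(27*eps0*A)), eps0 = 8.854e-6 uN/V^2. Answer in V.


Step 1: Compute numerator: 8 * k * d0^3 = 8 * 4.005 * 1^3 = 32.04
Step 2: Compute denominator: 27 * eps0 * A = 27 * 8.854e-6 * 25669 = 6.13638
Step 3: Vpi = sqrt(32.04 / 6.13638)
Vpi = 2.29 V


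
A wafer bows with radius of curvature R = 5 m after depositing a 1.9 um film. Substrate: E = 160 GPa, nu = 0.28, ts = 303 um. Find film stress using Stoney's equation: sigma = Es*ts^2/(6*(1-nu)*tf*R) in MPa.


Step 1: Compute numerator: Es * ts^2 = 160 * 303^2 = 14689440 (GPa*um^2)
Step 2: Compute denominator (R in um): 6*(1-nu)*tf*R = 6*0.72*1.9*5e6 = 41040000.0 (um^2)
Step 3: sigma (GPa) = 14689440 / 41040000.0 = 3.5793e-01 GPa
Step 4: Convert to MPa (x1000): sigma = 357.9 MPa


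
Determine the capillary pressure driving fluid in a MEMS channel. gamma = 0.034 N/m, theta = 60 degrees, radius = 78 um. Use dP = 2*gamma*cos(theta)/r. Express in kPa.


Step 1: cos(60 deg) = 0.5
Step 2: Convert r to m: r = 78e-6 m
Step 3: dP = 2 * 0.034 * 0.5 / 78e-6 = 435.9 Pa
Step 4: Convert Pa to kPa (divide by 1000).
dP = 0.44 kPa


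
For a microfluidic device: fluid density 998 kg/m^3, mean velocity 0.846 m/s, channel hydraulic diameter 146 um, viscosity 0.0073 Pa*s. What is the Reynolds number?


Step 1: Convert Dh to meters: Dh = 146e-6 m
Step 2: Re = rho * v * Dh / mu
Re = 998 * 0.846 * 146e-6 / 0.0073
Re = 16.886


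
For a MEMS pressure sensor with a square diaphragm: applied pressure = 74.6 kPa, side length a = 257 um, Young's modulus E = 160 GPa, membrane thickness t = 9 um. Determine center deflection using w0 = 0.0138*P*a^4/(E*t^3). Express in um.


Step 1: Convert pressure to compatible units (E is in GPa, so P in GPa).
P = 74.6 kPa = 74.6e-6 GPa
Step 2: Compute numerator: 0.0138 * P * a^4.
a^4 = 257^4 = 4362470401
numerator = 0.0138 * 74.6e-6 * 4362470401 = 4.4911e+03
Step 3: Compute denominator: E * t^3 = 160 * 9^3 = 116640
Step 4: w0 = numerator / denominator = 4.4911e+03 / 116640 = 0.0385 um


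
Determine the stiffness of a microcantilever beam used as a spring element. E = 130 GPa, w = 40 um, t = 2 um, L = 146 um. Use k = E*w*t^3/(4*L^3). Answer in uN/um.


Step 1: Convert E to consistent units (1 GPa = 1000 uN/um^2).
E = 130 GPa = 130000 uN/um^2
Step 2: Compute t^3 = 2^3 = 8
Step 3: Compute L^3 = 146^3 = 3112136
Step 4: k = 130000 * 40 * 8 / (4 * 3112136)
k = 3.3418 uN/um


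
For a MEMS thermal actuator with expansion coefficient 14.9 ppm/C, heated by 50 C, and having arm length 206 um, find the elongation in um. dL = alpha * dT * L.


Step 1: Convert CTE: alpha = 14.9 ppm/C = 14.9e-6 /C
Step 2: dL = 14.9e-6 * 50 * 206
dL = 0.1535 um


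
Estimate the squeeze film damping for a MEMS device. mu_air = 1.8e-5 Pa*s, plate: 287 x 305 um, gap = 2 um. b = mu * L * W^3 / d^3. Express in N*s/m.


Step 1: Convert to SI.
L = 287e-6 m, W = 305e-6 m, d = 2e-6 m
Step 2: W^3 = (305e-6)^3 = 2.84e-11 m^3
Step 3: d^3 = (2e-6)^3 = 8.00e-18 m^3
Step 4: b = 1.8e-5 * 287e-6 * 2.84e-11 / 8.00e-18
b = 1.83e-02 N*s/m


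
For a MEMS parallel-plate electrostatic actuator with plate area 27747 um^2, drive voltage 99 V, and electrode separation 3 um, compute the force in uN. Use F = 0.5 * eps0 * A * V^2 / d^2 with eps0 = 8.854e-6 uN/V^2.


Step 1: Identify parameters.
eps0 = 8.854e-6 uN/V^2, A = 27747 um^2, V = 99 V, d = 3 um
Step 2: Compute V^2 = 99^2 = 9801
Step 3: Compute d^2 = 3^2 = 9
Step 4: F = 0.5 * 8.854e-6 * 27747 * 9801 / 9
F = 133.768 uN


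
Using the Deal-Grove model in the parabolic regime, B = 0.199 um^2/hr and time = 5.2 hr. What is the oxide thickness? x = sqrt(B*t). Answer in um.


Step 1: Compute B*t = 0.199 * 5.2 = 1.0348
Step 2: x = sqrt(1.0348)
x = 1.017 um


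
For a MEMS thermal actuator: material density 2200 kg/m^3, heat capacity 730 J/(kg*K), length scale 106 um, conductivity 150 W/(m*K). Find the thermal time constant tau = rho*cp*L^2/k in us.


Step 1: Convert L to m: L = 106e-6 m
Step 2: L^2 = (106e-6)^2 = 1.1236e-08 m^2
Step 3: tau = 2200 * 730 * 1.1236e-08 / 150 = 1.203e-04 s
Step 4: Convert to microseconds (multiply by 1e6).
tau = 120.3 us


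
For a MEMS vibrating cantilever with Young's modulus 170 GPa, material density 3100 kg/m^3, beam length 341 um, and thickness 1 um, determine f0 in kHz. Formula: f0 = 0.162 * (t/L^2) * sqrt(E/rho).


Step 1: Convert units to SI.
t_SI = 1e-6 m, L_SI = 341e-6 m
Step 2: Calculate sqrt(E/rho).
sqrt(170e9 / 3100) = 7405.32 m/s
Step 3: Compute f0.
f0 = 0.162 * 1e-6 / (341e-6)^2 * 7405.32 = 10316.9 Hz = 10.32 kHz


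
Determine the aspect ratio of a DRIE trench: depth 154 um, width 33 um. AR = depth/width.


Step 1: AR = depth / width
Step 2: AR = 154 / 33
AR = 4.7


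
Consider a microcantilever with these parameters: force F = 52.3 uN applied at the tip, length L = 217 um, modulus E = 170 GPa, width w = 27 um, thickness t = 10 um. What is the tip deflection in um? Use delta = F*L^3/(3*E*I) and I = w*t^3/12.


Step 1: Calculate the second moment of area.
I = w * t^3 / 12 = 27 * 10^3 / 12 = 2250.0 um^4
Step 2: Convert E to consistent units (1 GPa = 1000 uN/um^2).
E = 170 GPa = 170000 uN/um^2
Step 3: Calculate tip deflection.
delta = F * L^3 / (3 * E * I)
delta = 52.3 * 217^3 / (3 * 170000 * 2250.0)
delta = 0.4657 um


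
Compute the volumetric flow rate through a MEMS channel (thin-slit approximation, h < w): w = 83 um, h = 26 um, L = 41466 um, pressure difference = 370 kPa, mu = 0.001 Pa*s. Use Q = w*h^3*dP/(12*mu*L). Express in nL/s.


Step 1: Convert all dimensions to SI (meters).
w = 83e-6 m, h = 26e-6 m, L = 41466e-6 m, dP = 370e3 Pa
Step 2: Q = w * h^3 * dP / (12 * mu * L)
Q = 83e-6 * (26e-6)^3 * 370e3 / (12 * 0.001 * 41466e-6) = 1.08474204e-09 m^3/s
Step 3: Convert Q from m^3/s to nL/s (1 m^3 = 1e12 nL, so multiply by 1e12).
Q = 1084.742 nL/s


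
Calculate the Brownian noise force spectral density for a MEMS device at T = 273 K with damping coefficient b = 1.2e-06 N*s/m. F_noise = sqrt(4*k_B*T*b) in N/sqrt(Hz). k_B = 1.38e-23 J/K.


Step 1: Compute 4 * k_B * T * b
= 4 * 1.38e-23 * 273 * 1.2e-06
= 1.8084e-26 N^2/Hz
Step 2: F_noise = sqrt(1.8084e-26)
F_noise = 1.34e-13 N/sqrt(Hz)


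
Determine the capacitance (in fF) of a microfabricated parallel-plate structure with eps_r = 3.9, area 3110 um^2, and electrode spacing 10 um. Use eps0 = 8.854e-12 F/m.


Step 1: Convert area to m^2: A = 3110e-12 m^2
Step 2: Convert gap to m: d = 10e-6 m
Step 3: C = eps0 * eps_r * A / d
C = 8.854e-12 * 3.9 * 3110e-12 / 10e-6
Step 4: Convert to fF (multiply by 1e15).
C = 10.74 fF


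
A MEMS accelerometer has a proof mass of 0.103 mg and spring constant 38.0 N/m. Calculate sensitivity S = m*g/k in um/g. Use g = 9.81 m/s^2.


Step 1: Convert mass: m = 0.103 mg = 1.03e-07 kg
Step 2: S = m * g / k = 1.03e-07 * 9.81 / 38.0
Step 3: S = 2.66e-08 m/g
Step 4: Convert to um/g: S = 0.027 um/g


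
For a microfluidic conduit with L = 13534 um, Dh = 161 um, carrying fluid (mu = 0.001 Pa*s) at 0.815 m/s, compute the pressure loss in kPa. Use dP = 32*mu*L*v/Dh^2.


Step 1: Convert to SI: L = 13534e-6 m, Dh = 161e-6 m
Step 2: dP = 32 * 0.001 * 13534e-6 * 0.815 / (161e-6)^2
Step 3: dP = 13617.02 Pa
Step 4: Convert to kPa: dP = 13.62 kPa


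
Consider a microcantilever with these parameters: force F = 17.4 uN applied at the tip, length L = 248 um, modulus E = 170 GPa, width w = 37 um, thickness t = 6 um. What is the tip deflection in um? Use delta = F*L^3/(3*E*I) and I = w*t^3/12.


Step 1: Calculate the second moment of area.
I = w * t^3 / 12 = 37 * 6^3 / 12 = 666.0 um^4
Step 2: Convert E to consistent units (1 GPa = 1000 uN/um^2).
E = 170 GPa = 170000 uN/um^2
Step 3: Calculate tip deflection.
delta = F * L^3 / (3 * E * I)
delta = 17.4 * 248^3 / (3 * 170000 * 666.0)
delta = 0.7814 um


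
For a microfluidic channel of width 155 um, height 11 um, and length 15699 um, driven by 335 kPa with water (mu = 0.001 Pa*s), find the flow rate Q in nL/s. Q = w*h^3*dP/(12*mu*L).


Step 1: Convert all dimensions to SI (meters).
w = 155e-6 m, h = 11e-6 m, L = 15699e-6 m, dP = 335e3 Pa
Step 2: Q = w * h^3 * dP / (12 * mu * L)
Q = 155e-6 * (11e-6)^3 * 335e3 / (12 * 0.001 * 15699e-6) = 3.6686081e-10 m^3/s
Step 3: Convert Q from m^3/s to nL/s (1 m^3 = 1e12 nL, so multiply by 1e12).
Q = 366.861 nL/s


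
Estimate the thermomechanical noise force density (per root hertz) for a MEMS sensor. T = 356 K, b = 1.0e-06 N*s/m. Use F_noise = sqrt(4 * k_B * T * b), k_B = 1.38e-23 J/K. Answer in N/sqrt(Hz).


Step 1: Compute 4 * k_B * T * b
= 4 * 1.38e-23 * 356 * 1.0e-06
= 1.9651e-26 N^2/Hz
Step 2: F_noise = sqrt(1.9651e-26)
F_noise = 1.40e-13 N/sqrt(Hz)


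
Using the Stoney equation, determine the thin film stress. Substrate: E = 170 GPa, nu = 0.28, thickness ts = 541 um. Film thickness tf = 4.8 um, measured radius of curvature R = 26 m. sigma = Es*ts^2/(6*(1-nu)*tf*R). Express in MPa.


Step 1: Compute numerator: Es * ts^2 = 170 * 541^2 = 49755770 (GPa*um^2)
Step 2: Compute denominator (R in um): 6*(1-nu)*tf*R = 6*0.72*4.8*26e6 = 539136000.0 (um^2)
Step 3: sigma (GPa) = 49755770 / 539136000.0 = 9.2288e-02 GPa
Step 4: Convert to MPa (x1000): sigma = 92.3 MPa


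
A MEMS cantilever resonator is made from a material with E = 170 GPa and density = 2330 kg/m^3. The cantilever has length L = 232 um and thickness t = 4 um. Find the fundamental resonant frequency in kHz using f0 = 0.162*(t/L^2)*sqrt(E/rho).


Step 1: Convert units to SI.
t_SI = 4e-6 m, L_SI = 232e-6 m
Step 2: Calculate sqrt(E/rho).
sqrt(170e9 / 2330) = 8541.74 m/s
Step 3: Compute f0.
f0 = 0.162 * 4e-6 / (232e-6)^2 * 8541.74 = 102836.0 Hz = 102.84 kHz
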